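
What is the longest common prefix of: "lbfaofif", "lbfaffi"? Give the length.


Words: lbfaofif, lbfaffi
  Position 0: all 'l' => match
  Position 1: all 'b' => match
  Position 2: all 'f' => match
  Position 3: all 'a' => match
  Position 4: ('o', 'f') => mismatch, stop
LCP = "lbfa" (length 4)

4


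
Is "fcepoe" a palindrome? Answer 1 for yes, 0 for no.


Input: fcepoe
Reversed: eopecf
  Compare pos 0 ('f') with pos 5 ('e'): MISMATCH
  Compare pos 1 ('c') with pos 4 ('o'): MISMATCH
  Compare pos 2 ('e') with pos 3 ('p'): MISMATCH
Result: not a palindrome

0


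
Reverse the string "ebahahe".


Input: ebahahe
Reading characters right to left:
  Position 6: 'e'
  Position 5: 'h'
  Position 4: 'a'
  Position 3: 'h'
  Position 2: 'a'
  Position 1: 'b'
  Position 0: 'e'
Reversed: ehahabe

ehahabe


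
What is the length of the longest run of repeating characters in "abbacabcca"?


Input: "abbacabcca"
Scanning for longest run:
  Position 1 ('b'): new char, reset run to 1
  Position 2 ('b'): continues run of 'b', length=2
  Position 3 ('a'): new char, reset run to 1
  Position 4 ('c'): new char, reset run to 1
  Position 5 ('a'): new char, reset run to 1
  Position 6 ('b'): new char, reset run to 1
  Position 7 ('c'): new char, reset run to 1
  Position 8 ('c'): continues run of 'c', length=2
  Position 9 ('a'): new char, reset run to 1
Longest run: 'b' with length 2

2


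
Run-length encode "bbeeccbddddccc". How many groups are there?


Input: bbeeccbddddccc
Scanning for consecutive runs:
  Group 1: 'b' x 2 (positions 0-1)
  Group 2: 'e' x 2 (positions 2-3)
  Group 3: 'c' x 2 (positions 4-5)
  Group 4: 'b' x 1 (positions 6-6)
  Group 5: 'd' x 4 (positions 7-10)
  Group 6: 'c' x 3 (positions 11-13)
Total groups: 6

6


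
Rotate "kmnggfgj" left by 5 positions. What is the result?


Input: "kmnggfgj", rotate left by 5
First 5 characters: "kmngg"
Remaining characters: "fgj"
Concatenate remaining + first: "fgj" + "kmngg" = "fgjkmngg"

fgjkmngg


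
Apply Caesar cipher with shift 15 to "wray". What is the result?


Caesar cipher: shift "wray" by 15
  'w' (pos 22) + 15 = pos 11 = 'l'
  'r' (pos 17) + 15 = pos 6 = 'g'
  'a' (pos 0) + 15 = pos 15 = 'p'
  'y' (pos 24) + 15 = pos 13 = 'n'
Result: lgpn

lgpn


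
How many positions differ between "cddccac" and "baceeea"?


Comparing "cddccac" and "baceeea" position by position:
  Position 0: 'c' vs 'b' => DIFFER
  Position 1: 'd' vs 'a' => DIFFER
  Position 2: 'd' vs 'c' => DIFFER
  Position 3: 'c' vs 'e' => DIFFER
  Position 4: 'c' vs 'e' => DIFFER
  Position 5: 'a' vs 'e' => DIFFER
  Position 6: 'c' vs 'a' => DIFFER
Positions that differ: 7

7


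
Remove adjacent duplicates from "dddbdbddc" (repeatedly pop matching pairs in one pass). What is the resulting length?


Input: dddbdbddc
Stack-based adjacent duplicate removal:
  Read 'd': push. Stack: d
  Read 'd': matches stack top 'd' => pop. Stack: (empty)
  Read 'd': push. Stack: d
  Read 'b': push. Stack: db
  Read 'd': push. Stack: dbd
  Read 'b': push. Stack: dbdb
  Read 'd': push. Stack: dbdbd
  Read 'd': matches stack top 'd' => pop. Stack: dbdb
  Read 'c': push. Stack: dbdbc
Final stack: "dbdbc" (length 5)

5


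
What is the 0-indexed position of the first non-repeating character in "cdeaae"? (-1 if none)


Input: cdeaae
Character frequencies:
  'a': 2
  'c': 1
  'd': 1
  'e': 2
Scanning left to right for freq == 1:
  Position 0 ('c'): unique! => answer = 0

0


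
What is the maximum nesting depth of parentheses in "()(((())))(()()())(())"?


Input: "()(((())))(()()())(())"
Tracking depth:
  Position 0 '(': depth becomes 1
  Position 1 ')': depth becomes 0
  Position 2 '(': depth becomes 1
  Position 3 '(': depth becomes 2
  Position 4 '(': depth becomes 3
  Position 5 '(': depth becomes 4
  Position 6 ')': depth becomes 3
  Position 7 ')': depth becomes 2
  Position 8 ')': depth becomes 1
  Position 9 ')': depth becomes 0
  Position 10 '(': depth becomes 1
  Position 11 '(': depth becomes 2
  Position 12 ')': depth becomes 1
  Position 13 '(': depth becomes 2
  Position 14 ')': depth becomes 1
  Position 15 '(': depth becomes 2
  Position 16 ')': depth becomes 1
  Position 17 ')': depth becomes 0
  Position 18 '(': depth becomes 1
  Position 19 '(': depth becomes 2
  Position 20 ')': depth becomes 1
  Position 21 ')': depth becomes 0
Maximum depth reached: 4

4


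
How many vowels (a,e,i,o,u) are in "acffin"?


Input: acffin
Checking each character:
  'a' at position 0: vowel (running total: 1)
  'c' at position 1: consonant
  'f' at position 2: consonant
  'f' at position 3: consonant
  'i' at position 4: vowel (running total: 2)
  'n' at position 5: consonant
Total vowels: 2

2


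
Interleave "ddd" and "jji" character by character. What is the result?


Interleaving "ddd" and "jji":
  Position 0: 'd' from first, 'j' from second => "dj"
  Position 1: 'd' from first, 'j' from second => "dj"
  Position 2: 'd' from first, 'i' from second => "di"
Result: djdjdi

djdjdi


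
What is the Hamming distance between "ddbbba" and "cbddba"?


Comparing "ddbbba" and "cbddba" position by position:
  Position 0: 'd' vs 'c' => differ
  Position 1: 'd' vs 'b' => differ
  Position 2: 'b' vs 'd' => differ
  Position 3: 'b' vs 'd' => differ
  Position 4: 'b' vs 'b' => same
  Position 5: 'a' vs 'a' => same
Total differences (Hamming distance): 4

4


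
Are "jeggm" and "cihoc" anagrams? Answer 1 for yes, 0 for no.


Strings: "jeggm", "cihoc"
Sorted first:  eggjm
Sorted second: cchio
Differ at position 0: 'e' vs 'c' => not anagrams

0


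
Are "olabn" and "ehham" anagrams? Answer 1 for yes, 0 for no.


Strings: "olabn", "ehham"
Sorted first:  ablno
Sorted second: aehhm
Differ at position 1: 'b' vs 'e' => not anagrams

0


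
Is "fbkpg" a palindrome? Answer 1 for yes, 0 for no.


Input: fbkpg
Reversed: gpkbf
  Compare pos 0 ('f') with pos 4 ('g'): MISMATCH
  Compare pos 1 ('b') with pos 3 ('p'): MISMATCH
Result: not a palindrome

0


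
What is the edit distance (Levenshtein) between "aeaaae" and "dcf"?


Computing edit distance: "aeaaae" -> "dcf"
DP table:
           d    c    f
      0    1    2    3
  a   1    1    2    3
  e   2    2    2    3
  a   3    3    3    3
  a   4    4    4    4
  a   5    5    5    5
  e   6    6    6    6
Edit distance = dp[6][3] = 6

6


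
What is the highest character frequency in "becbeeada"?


Input: becbeeada
Character counts:
  'a': 2
  'b': 2
  'c': 1
  'd': 1
  'e': 3
Maximum frequency: 3

3


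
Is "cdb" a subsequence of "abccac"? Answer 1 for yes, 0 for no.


Check if "cdb" is a subsequence of "abccac"
Greedy scan:
  Position 0 ('a'): no match needed
  Position 1 ('b'): no match needed
  Position 2 ('c'): matches sub[0] = 'c'
  Position 3 ('c'): no match needed
  Position 4 ('a'): no match needed
  Position 5 ('c'): no match needed
Only matched 1/3 characters => not a subsequence

0


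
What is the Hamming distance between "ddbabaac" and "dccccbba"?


Comparing "ddbabaac" and "dccccbba" position by position:
  Position 0: 'd' vs 'd' => same
  Position 1: 'd' vs 'c' => differ
  Position 2: 'b' vs 'c' => differ
  Position 3: 'a' vs 'c' => differ
  Position 4: 'b' vs 'c' => differ
  Position 5: 'a' vs 'b' => differ
  Position 6: 'a' vs 'b' => differ
  Position 7: 'c' vs 'a' => differ
Total differences (Hamming distance): 7

7


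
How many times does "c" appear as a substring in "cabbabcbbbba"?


Searching for "c" in "cabbabcbbbba"
Scanning each position:
  Position 0: "c" => MATCH
  Position 1: "a" => no
  Position 2: "b" => no
  Position 3: "b" => no
  Position 4: "a" => no
  Position 5: "b" => no
  Position 6: "c" => MATCH
  Position 7: "b" => no
  Position 8: "b" => no
  Position 9: "b" => no
  Position 10: "b" => no
  Position 11: "a" => no
Total occurrences: 2

2


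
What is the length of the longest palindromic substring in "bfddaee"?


Input: "bfddaee"
Checking substrings for palindromes:
  [2:4] "dd" (len 2) => palindrome
  [5:7] "ee" (len 2) => palindrome
Longest palindromic substring: "dd" with length 2

2


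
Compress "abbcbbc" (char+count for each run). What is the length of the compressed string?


Input: abbcbbc
Runs:
  'a' x 1 => "a1"
  'b' x 2 => "b2"
  'c' x 1 => "c1"
  'b' x 2 => "b2"
  'c' x 1 => "c1"
Compressed: "a1b2c1b2c1"
Compressed length: 10

10


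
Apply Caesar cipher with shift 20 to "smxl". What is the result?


Caesar cipher: shift "smxl" by 20
  's' (pos 18) + 20 = pos 12 = 'm'
  'm' (pos 12) + 20 = pos 6 = 'g'
  'x' (pos 23) + 20 = pos 17 = 'r'
  'l' (pos 11) + 20 = pos 5 = 'f'
Result: mgrf

mgrf


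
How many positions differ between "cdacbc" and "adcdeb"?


Comparing "cdacbc" and "adcdeb" position by position:
  Position 0: 'c' vs 'a' => DIFFER
  Position 1: 'd' vs 'd' => same
  Position 2: 'a' vs 'c' => DIFFER
  Position 3: 'c' vs 'd' => DIFFER
  Position 4: 'b' vs 'e' => DIFFER
  Position 5: 'c' vs 'b' => DIFFER
Positions that differ: 5

5


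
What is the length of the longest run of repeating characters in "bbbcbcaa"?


Input: "bbbcbcaa"
Scanning for longest run:
  Position 1 ('b'): continues run of 'b', length=2
  Position 2 ('b'): continues run of 'b', length=3
  Position 3 ('c'): new char, reset run to 1
  Position 4 ('b'): new char, reset run to 1
  Position 5 ('c'): new char, reset run to 1
  Position 6 ('a'): new char, reset run to 1
  Position 7 ('a'): continues run of 'a', length=2
Longest run: 'b' with length 3

3


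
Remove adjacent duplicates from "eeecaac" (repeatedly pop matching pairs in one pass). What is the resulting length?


Input: eeecaac
Stack-based adjacent duplicate removal:
  Read 'e': push. Stack: e
  Read 'e': matches stack top 'e' => pop. Stack: (empty)
  Read 'e': push. Stack: e
  Read 'c': push. Stack: ec
  Read 'a': push. Stack: eca
  Read 'a': matches stack top 'a' => pop. Stack: ec
  Read 'c': matches stack top 'c' => pop. Stack: e
Final stack: "e" (length 1)

1


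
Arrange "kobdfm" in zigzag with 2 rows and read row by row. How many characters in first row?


Zigzag "kobdfm" into 2 rows:
Placing characters:
  'k' => row 0
  'o' => row 1
  'b' => row 0
  'd' => row 1
  'f' => row 0
  'm' => row 1
Rows:
  Row 0: "kbf"
  Row 1: "odm"
First row length: 3

3


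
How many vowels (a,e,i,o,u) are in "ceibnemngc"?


Input: ceibnemngc
Checking each character:
  'c' at position 0: consonant
  'e' at position 1: vowel (running total: 1)
  'i' at position 2: vowel (running total: 2)
  'b' at position 3: consonant
  'n' at position 4: consonant
  'e' at position 5: vowel (running total: 3)
  'm' at position 6: consonant
  'n' at position 7: consonant
  'g' at position 8: consonant
  'c' at position 9: consonant
Total vowels: 3

3


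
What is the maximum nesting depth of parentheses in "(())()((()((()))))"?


Input: "(())()((()((()))))"
Tracking depth:
  Position 0 '(': depth becomes 1
  Position 1 '(': depth becomes 2
  Position 2 ')': depth becomes 1
  Position 3 ')': depth becomes 0
  Position 4 '(': depth becomes 1
  Position 5 ')': depth becomes 0
  Position 6 '(': depth becomes 1
  Position 7 '(': depth becomes 2
  Position 8 '(': depth becomes 3
  Position 9 ')': depth becomes 2
  Position 10 '(': depth becomes 3
  Position 11 '(': depth becomes 4
  Position 12 '(': depth becomes 5
  Position 13 ')': depth becomes 4
  Position 14 ')': depth becomes 3
  Position 15 ')': depth becomes 2
  Position 16 ')': depth becomes 1
  Position 17 ')': depth becomes 0
Maximum depth reached: 5

5


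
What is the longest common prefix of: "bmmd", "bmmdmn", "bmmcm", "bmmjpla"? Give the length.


Words: bmmd, bmmdmn, bmmcm, bmmjpla
  Position 0: all 'b' => match
  Position 1: all 'm' => match
  Position 2: all 'm' => match
  Position 3: ('d', 'd', 'c', 'j') => mismatch, stop
LCP = "bmm" (length 3)

3


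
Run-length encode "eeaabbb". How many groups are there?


Input: eeaabbb
Scanning for consecutive runs:
  Group 1: 'e' x 2 (positions 0-1)
  Group 2: 'a' x 2 (positions 2-3)
  Group 3: 'b' x 3 (positions 4-6)
Total groups: 3

3


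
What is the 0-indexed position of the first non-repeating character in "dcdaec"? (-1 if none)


Input: dcdaec
Character frequencies:
  'a': 1
  'c': 2
  'd': 2
  'e': 1
Scanning left to right for freq == 1:
  Position 0 ('d'): freq=2, skip
  Position 1 ('c'): freq=2, skip
  Position 2 ('d'): freq=2, skip
  Position 3 ('a'): unique! => answer = 3

3


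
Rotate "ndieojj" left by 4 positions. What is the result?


Input: "ndieojj", rotate left by 4
First 4 characters: "ndie"
Remaining characters: "ojj"
Concatenate remaining + first: "ojj" + "ndie" = "ojjndie"

ojjndie


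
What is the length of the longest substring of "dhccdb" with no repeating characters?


Input: "dhccdb"
Sliding window (track last position of each char):
  Position 0 ('d'): window [0,0] length 1 -- new best
  Position 1 ('h'): window [0,1] length 2 -- new best
  Position 2 ('c'): window [0,2] length 3 -- new best
  Position 3 ('c'): repeat (last at 2), move window start to 3
  Position 3 ('c'): window [3,3] length 1
  Position 4 ('d'): window [3,4] length 2
  Position 5 ('b'): window [3,5] length 3
Longest substring with no repeats: "dhc" with length 3

3


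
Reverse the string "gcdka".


Input: gcdka
Reading characters right to left:
  Position 4: 'a'
  Position 3: 'k'
  Position 2: 'd'
  Position 1: 'c'
  Position 0: 'g'
Reversed: akdcg

akdcg


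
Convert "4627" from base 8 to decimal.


Input: "4627" in base 8
Positional expansion:
  Digit '4' (value 4) x 8^3 = 2048
  Digit '6' (value 6) x 8^2 = 384
  Digit '2' (value 2) x 8^1 = 16
  Digit '7' (value 7) x 8^0 = 7
Sum = 2455

2455


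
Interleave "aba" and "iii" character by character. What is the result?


Interleaving "aba" and "iii":
  Position 0: 'a' from first, 'i' from second => "ai"
  Position 1: 'b' from first, 'i' from second => "bi"
  Position 2: 'a' from first, 'i' from second => "ai"
Result: aibiai

aibiai


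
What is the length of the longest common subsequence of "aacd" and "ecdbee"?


LCS of "aacd" and "ecdbee"
DP table:
           e    c    d    b    e    e
      0    0    0    0    0    0    0
  a   0    0    0    0    0    0    0
  a   0    0    0    0    0    0    0
  c   0    0    1    1    1    1    1
  d   0    0    1    2    2    2    2
LCS length = dp[4][6] = 2

2


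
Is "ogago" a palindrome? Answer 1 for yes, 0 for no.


Input: ogago
Reversed: ogago
  Compare pos 0 ('o') with pos 4 ('o'): match
  Compare pos 1 ('g') with pos 3 ('g'): match
Result: palindrome

1


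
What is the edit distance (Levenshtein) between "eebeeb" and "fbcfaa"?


Computing edit distance: "eebeeb" -> "fbcfaa"
DP table:
           f    b    c    f    a    a
      0    1    2    3    4    5    6
  e   1    1    2    3    4    5    6
  e   2    2    2    3    4    5    6
  b   3    3    2    3    4    5    6
  e   4    4    3    3    4    5    6
  e   5    5    4    4    4    5    6
  b   6    6    5    5    5    5    6
Edit distance = dp[6][6] = 6

6


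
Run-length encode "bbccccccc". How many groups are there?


Input: bbccccccc
Scanning for consecutive runs:
  Group 1: 'b' x 2 (positions 0-1)
  Group 2: 'c' x 7 (positions 2-8)
Total groups: 2

2


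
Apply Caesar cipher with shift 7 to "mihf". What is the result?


Caesar cipher: shift "mihf" by 7
  'm' (pos 12) + 7 = pos 19 = 't'
  'i' (pos 8) + 7 = pos 15 = 'p'
  'h' (pos 7) + 7 = pos 14 = 'o'
  'f' (pos 5) + 7 = pos 12 = 'm'
Result: tpom

tpom


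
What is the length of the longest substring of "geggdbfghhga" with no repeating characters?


Input: "geggdbfghhga"
Sliding window (track last position of each char):
  Position 0 ('g'): window [0,0] length 1 -- new best
  Position 1 ('e'): window [0,1] length 2 -- new best
  Position 2 ('g'): repeat (last at 0), move window start to 1
  Position 2 ('g'): window [1,2] length 2
  Position 3 ('g'): repeat (last at 2), move window start to 3
  Position 3 ('g'): window [3,3] length 1
  Position 4 ('d'): window [3,4] length 2
  Position 5 ('b'): window [3,5] length 3 -- new best
  Position 6 ('f'): window [3,6] length 4 -- new best
  Position 7 ('g'): repeat (last at 3), move window start to 4
  Position 7 ('g'): window [4,7] length 4
  Position 8 ('h'): window [4,8] length 5 -- new best
  Position 9 ('h'): repeat (last at 8), move window start to 9
  Position 9 ('h'): window [9,9] length 1
  Position 10 ('g'): window [9,10] length 2
  Position 11 ('a'): window [9,11] length 3
Longest substring with no repeats: "dbfgh" with length 5

5


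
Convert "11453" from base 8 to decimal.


Input: "11453" in base 8
Positional expansion:
  Digit '1' (value 1) x 8^4 = 4096
  Digit '1' (value 1) x 8^3 = 512
  Digit '4' (value 4) x 8^2 = 256
  Digit '5' (value 5) x 8^1 = 40
  Digit '3' (value 3) x 8^0 = 3
Sum = 4907

4907


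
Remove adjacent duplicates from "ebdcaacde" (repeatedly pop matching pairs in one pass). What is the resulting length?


Input: ebdcaacde
Stack-based adjacent duplicate removal:
  Read 'e': push. Stack: e
  Read 'b': push. Stack: eb
  Read 'd': push. Stack: ebd
  Read 'c': push. Stack: ebdc
  Read 'a': push. Stack: ebdca
  Read 'a': matches stack top 'a' => pop. Stack: ebdc
  Read 'c': matches stack top 'c' => pop. Stack: ebd
  Read 'd': matches stack top 'd' => pop. Stack: eb
  Read 'e': push. Stack: ebe
Final stack: "ebe" (length 3)

3


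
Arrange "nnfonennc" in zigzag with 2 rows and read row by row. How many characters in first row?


Zigzag "nnfonennc" into 2 rows:
Placing characters:
  'n' => row 0
  'n' => row 1
  'f' => row 0
  'o' => row 1
  'n' => row 0
  'e' => row 1
  'n' => row 0
  'n' => row 1
  'c' => row 0
Rows:
  Row 0: "nfnnc"
  Row 1: "noen"
First row length: 5

5


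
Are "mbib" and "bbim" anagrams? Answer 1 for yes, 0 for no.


Strings: "mbib", "bbim"
Sorted first:  bbim
Sorted second: bbim
Sorted forms match => anagrams

1


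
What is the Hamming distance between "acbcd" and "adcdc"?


Comparing "acbcd" and "adcdc" position by position:
  Position 0: 'a' vs 'a' => same
  Position 1: 'c' vs 'd' => differ
  Position 2: 'b' vs 'c' => differ
  Position 3: 'c' vs 'd' => differ
  Position 4: 'd' vs 'c' => differ
Total differences (Hamming distance): 4

4


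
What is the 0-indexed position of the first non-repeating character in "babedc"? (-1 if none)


Input: babedc
Character frequencies:
  'a': 1
  'b': 2
  'c': 1
  'd': 1
  'e': 1
Scanning left to right for freq == 1:
  Position 0 ('b'): freq=2, skip
  Position 1 ('a'): unique! => answer = 1

1


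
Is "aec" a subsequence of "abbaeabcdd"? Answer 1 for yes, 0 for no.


Check if "aec" is a subsequence of "abbaeabcdd"
Greedy scan:
  Position 0 ('a'): matches sub[0] = 'a'
  Position 1 ('b'): no match needed
  Position 2 ('b'): no match needed
  Position 3 ('a'): no match needed
  Position 4 ('e'): matches sub[1] = 'e'
  Position 5 ('a'): no match needed
  Position 6 ('b'): no match needed
  Position 7 ('c'): matches sub[2] = 'c'
  Position 8 ('d'): no match needed
  Position 9 ('d'): no match needed
All 3 characters matched => is a subsequence

1


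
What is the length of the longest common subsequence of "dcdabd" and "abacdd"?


LCS of "dcdabd" and "abacdd"
DP table:
           a    b    a    c    d    d
      0    0    0    0    0    0    0
  d   0    0    0    0    0    1    1
  c   0    0    0    0    1    1    1
  d   0    0    0    0    1    2    2
  a   0    1    1    1    1    2    2
  b   0    1    2    2    2    2    2
  d   0    1    2    2    2    3    3
LCS length = dp[6][6] = 3

3


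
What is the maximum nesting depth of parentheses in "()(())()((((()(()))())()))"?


Input: "()(())()((((()(()))())()))"
Tracking depth:
  Position 0 '(': depth becomes 1
  Position 1 ')': depth becomes 0
  Position 2 '(': depth becomes 1
  Position 3 '(': depth becomes 2
  Position 4 ')': depth becomes 1
  Position 5 ')': depth becomes 0
  Position 6 '(': depth becomes 1
  Position 7 ')': depth becomes 0
  Position 8 '(': depth becomes 1
  Position 9 '(': depth becomes 2
  Position 10 '(': depth becomes 3
  Position 11 '(': depth becomes 4
  Position 12 '(': depth becomes 5
  Position 13 ')': depth becomes 4
  Position 14 '(': depth becomes 5
  Position 15 '(': depth becomes 6
  Position 16 ')': depth becomes 5
  Position 17 ')': depth becomes 4
  Position 18 ')': depth becomes 3
  Position 19 '(': depth becomes 4
  Position 20 ')': depth becomes 3
  Position 21 ')': depth becomes 2
  Position 22 '(': depth becomes 3
  Position 23 ')': depth becomes 2
  Position 24 ')': depth becomes 1
  Position 25 ')': depth becomes 0
Maximum depth reached: 6

6


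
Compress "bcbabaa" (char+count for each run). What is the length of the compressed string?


Input: bcbabaa
Runs:
  'b' x 1 => "b1"
  'c' x 1 => "c1"
  'b' x 1 => "b1"
  'a' x 1 => "a1"
  'b' x 1 => "b1"
  'a' x 2 => "a2"
Compressed: "b1c1b1a1b1a2"
Compressed length: 12

12


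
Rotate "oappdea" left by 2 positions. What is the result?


Input: "oappdea", rotate left by 2
First 2 characters: "oa"
Remaining characters: "ppdea"
Concatenate remaining + first: "ppdea" + "oa" = "ppdeaoa"

ppdeaoa


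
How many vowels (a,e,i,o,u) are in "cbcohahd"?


Input: cbcohahd
Checking each character:
  'c' at position 0: consonant
  'b' at position 1: consonant
  'c' at position 2: consonant
  'o' at position 3: vowel (running total: 1)
  'h' at position 4: consonant
  'a' at position 5: vowel (running total: 2)
  'h' at position 6: consonant
  'd' at position 7: consonant
Total vowels: 2

2


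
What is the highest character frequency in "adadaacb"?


Input: adadaacb
Character counts:
  'a': 4
  'b': 1
  'c': 1
  'd': 2
Maximum frequency: 4

4


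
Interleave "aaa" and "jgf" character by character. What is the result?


Interleaving "aaa" and "jgf":
  Position 0: 'a' from first, 'j' from second => "aj"
  Position 1: 'a' from first, 'g' from second => "ag"
  Position 2: 'a' from first, 'f' from second => "af"
Result: ajagaf

ajagaf


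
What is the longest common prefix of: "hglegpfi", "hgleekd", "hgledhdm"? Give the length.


Words: hglegpfi, hgleekd, hgledhdm
  Position 0: all 'h' => match
  Position 1: all 'g' => match
  Position 2: all 'l' => match
  Position 3: all 'e' => match
  Position 4: ('g', 'e', 'd') => mismatch, stop
LCP = "hgle" (length 4)

4


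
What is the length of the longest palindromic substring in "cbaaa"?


Input: "cbaaa"
Checking substrings for palindromes:
  [2:5] "aaa" (len 3) => palindrome
  [2:4] "aa" (len 2) => palindrome
  [3:5] "aa" (len 2) => palindrome
Longest palindromic substring: "aaa" with length 3

3


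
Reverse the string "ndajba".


Input: ndajba
Reading characters right to left:
  Position 5: 'a'
  Position 4: 'b'
  Position 3: 'j'
  Position 2: 'a'
  Position 1: 'd'
  Position 0: 'n'
Reversed: abjadn

abjadn


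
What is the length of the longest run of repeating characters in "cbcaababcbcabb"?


Input: "cbcaababcbcabb"
Scanning for longest run:
  Position 1 ('b'): new char, reset run to 1
  Position 2 ('c'): new char, reset run to 1
  Position 3 ('a'): new char, reset run to 1
  Position 4 ('a'): continues run of 'a', length=2
  Position 5 ('b'): new char, reset run to 1
  Position 6 ('a'): new char, reset run to 1
  Position 7 ('b'): new char, reset run to 1
  Position 8 ('c'): new char, reset run to 1
  Position 9 ('b'): new char, reset run to 1
  Position 10 ('c'): new char, reset run to 1
  Position 11 ('a'): new char, reset run to 1
  Position 12 ('b'): new char, reset run to 1
  Position 13 ('b'): continues run of 'b', length=2
Longest run: 'a' with length 2

2


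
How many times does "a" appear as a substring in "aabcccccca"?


Searching for "a" in "aabcccccca"
Scanning each position:
  Position 0: "a" => MATCH
  Position 1: "a" => MATCH
  Position 2: "b" => no
  Position 3: "c" => no
  Position 4: "c" => no
  Position 5: "c" => no
  Position 6: "c" => no
  Position 7: "c" => no
  Position 8: "c" => no
  Position 9: "a" => MATCH
Total occurrences: 3

3


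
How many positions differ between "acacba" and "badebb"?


Comparing "acacba" and "badebb" position by position:
  Position 0: 'a' vs 'b' => DIFFER
  Position 1: 'c' vs 'a' => DIFFER
  Position 2: 'a' vs 'd' => DIFFER
  Position 3: 'c' vs 'e' => DIFFER
  Position 4: 'b' vs 'b' => same
  Position 5: 'a' vs 'b' => DIFFER
Positions that differ: 5

5


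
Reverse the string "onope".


Input: onope
Reading characters right to left:
  Position 4: 'e'
  Position 3: 'p'
  Position 2: 'o'
  Position 1: 'n'
  Position 0: 'o'
Reversed: epono

epono


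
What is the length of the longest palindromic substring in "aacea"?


Input: "aacea"
Checking substrings for palindromes:
  [0:2] "aa" (len 2) => palindrome
Longest palindromic substring: "aa" with length 2

2


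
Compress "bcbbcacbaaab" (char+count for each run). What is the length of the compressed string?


Input: bcbbcacbaaab
Runs:
  'b' x 1 => "b1"
  'c' x 1 => "c1"
  'b' x 2 => "b2"
  'c' x 1 => "c1"
  'a' x 1 => "a1"
  'c' x 1 => "c1"
  'b' x 1 => "b1"
  'a' x 3 => "a3"
  'b' x 1 => "b1"
Compressed: "b1c1b2c1a1c1b1a3b1"
Compressed length: 18

18


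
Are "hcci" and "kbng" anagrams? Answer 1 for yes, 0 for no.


Strings: "hcci", "kbng"
Sorted first:  cchi
Sorted second: bgkn
Differ at position 0: 'c' vs 'b' => not anagrams

0


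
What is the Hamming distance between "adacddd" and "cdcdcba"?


Comparing "adacddd" and "cdcdcba" position by position:
  Position 0: 'a' vs 'c' => differ
  Position 1: 'd' vs 'd' => same
  Position 2: 'a' vs 'c' => differ
  Position 3: 'c' vs 'd' => differ
  Position 4: 'd' vs 'c' => differ
  Position 5: 'd' vs 'b' => differ
  Position 6: 'd' vs 'a' => differ
Total differences (Hamming distance): 6

6


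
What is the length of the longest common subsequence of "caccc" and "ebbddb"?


LCS of "caccc" and "ebbddb"
DP table:
           e    b    b    d    d    b
      0    0    0    0    0    0    0
  c   0    0    0    0    0    0    0
  a   0    0    0    0    0    0    0
  c   0    0    0    0    0    0    0
  c   0    0    0    0    0    0    0
  c   0    0    0    0    0    0    0
LCS length = dp[5][6] = 0

0


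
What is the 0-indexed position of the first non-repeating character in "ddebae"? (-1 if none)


Input: ddebae
Character frequencies:
  'a': 1
  'b': 1
  'd': 2
  'e': 2
Scanning left to right for freq == 1:
  Position 0 ('d'): freq=2, skip
  Position 1 ('d'): freq=2, skip
  Position 2 ('e'): freq=2, skip
  Position 3 ('b'): unique! => answer = 3

3


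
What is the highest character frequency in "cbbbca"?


Input: cbbbca
Character counts:
  'a': 1
  'b': 3
  'c': 2
Maximum frequency: 3

3


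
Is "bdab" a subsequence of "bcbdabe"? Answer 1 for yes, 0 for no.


Check if "bdab" is a subsequence of "bcbdabe"
Greedy scan:
  Position 0 ('b'): matches sub[0] = 'b'
  Position 1 ('c'): no match needed
  Position 2 ('b'): no match needed
  Position 3 ('d'): matches sub[1] = 'd'
  Position 4 ('a'): matches sub[2] = 'a'
  Position 5 ('b'): matches sub[3] = 'b'
  Position 6 ('e'): no match needed
All 4 characters matched => is a subsequence

1


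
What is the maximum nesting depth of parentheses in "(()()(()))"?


Input: "(()()(()))"
Tracking depth:
  Position 0 '(': depth becomes 1
  Position 1 '(': depth becomes 2
  Position 2 ')': depth becomes 1
  Position 3 '(': depth becomes 2
  Position 4 ')': depth becomes 1
  Position 5 '(': depth becomes 2
  Position 6 '(': depth becomes 3
  Position 7 ')': depth becomes 2
  Position 8 ')': depth becomes 1
  Position 9 ')': depth becomes 0
Maximum depth reached: 3

3


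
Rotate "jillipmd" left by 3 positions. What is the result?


Input: "jillipmd", rotate left by 3
First 3 characters: "jil"
Remaining characters: "lipmd"
Concatenate remaining + first: "lipmd" + "jil" = "lipmdjil"

lipmdjil


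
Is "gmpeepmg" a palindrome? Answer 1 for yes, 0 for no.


Input: gmpeepmg
Reversed: gmpeepmg
  Compare pos 0 ('g') with pos 7 ('g'): match
  Compare pos 1 ('m') with pos 6 ('m'): match
  Compare pos 2 ('p') with pos 5 ('p'): match
  Compare pos 3 ('e') with pos 4 ('e'): match
Result: palindrome

1


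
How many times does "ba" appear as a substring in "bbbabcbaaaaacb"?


Searching for "ba" in "bbbabcbaaaaacb"
Scanning each position:
  Position 0: "bb" => no
  Position 1: "bb" => no
  Position 2: "ba" => MATCH
  Position 3: "ab" => no
  Position 4: "bc" => no
  Position 5: "cb" => no
  Position 6: "ba" => MATCH
  Position 7: "aa" => no
  Position 8: "aa" => no
  Position 9: "aa" => no
  Position 10: "aa" => no
  Position 11: "ac" => no
  Position 12: "cb" => no
Total occurrences: 2

2


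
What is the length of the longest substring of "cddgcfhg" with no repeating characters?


Input: "cddgcfhg"
Sliding window (track last position of each char):
  Position 0 ('c'): window [0,0] length 1 -- new best
  Position 1 ('d'): window [0,1] length 2 -- new best
  Position 2 ('d'): repeat (last at 1), move window start to 2
  Position 2 ('d'): window [2,2] length 1
  Position 3 ('g'): window [2,3] length 2
  Position 4 ('c'): window [2,4] length 3 -- new best
  Position 5 ('f'): window [2,5] length 4 -- new best
  Position 6 ('h'): window [2,6] length 5 -- new best
  Position 7 ('g'): repeat (last at 3), move window start to 4
  Position 7 ('g'): window [4,7] length 4
Longest substring with no repeats: "dgcfh" with length 5

5


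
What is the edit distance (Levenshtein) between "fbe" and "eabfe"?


Computing edit distance: "fbe" -> "eabfe"
DP table:
           e    a    b    f    e
      0    1    2    3    4    5
  f   1    1    2    3    3    4
  b   2    2    2    2    3    4
  e   3    2    3    3    3    3
Edit distance = dp[3][5] = 3

3


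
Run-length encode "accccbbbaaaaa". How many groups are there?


Input: accccbbbaaaaa
Scanning for consecutive runs:
  Group 1: 'a' x 1 (positions 0-0)
  Group 2: 'c' x 4 (positions 1-4)
  Group 3: 'b' x 3 (positions 5-7)
  Group 4: 'a' x 5 (positions 8-12)
Total groups: 4

4


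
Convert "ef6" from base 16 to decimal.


Input: "ef6" in base 16
Positional expansion:
  Digit 'e' (value 14) x 16^2 = 3584
  Digit 'f' (value 15) x 16^1 = 240
  Digit '6' (value 6) x 16^0 = 6
Sum = 3830

3830


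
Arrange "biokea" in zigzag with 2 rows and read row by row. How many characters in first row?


Zigzag "biokea" into 2 rows:
Placing characters:
  'b' => row 0
  'i' => row 1
  'o' => row 0
  'k' => row 1
  'e' => row 0
  'a' => row 1
Rows:
  Row 0: "boe"
  Row 1: "ika"
First row length: 3

3


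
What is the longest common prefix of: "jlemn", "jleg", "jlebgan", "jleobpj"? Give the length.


Words: jlemn, jleg, jlebgan, jleobpj
  Position 0: all 'j' => match
  Position 1: all 'l' => match
  Position 2: all 'e' => match
  Position 3: ('m', 'g', 'b', 'o') => mismatch, stop
LCP = "jle" (length 3)

3


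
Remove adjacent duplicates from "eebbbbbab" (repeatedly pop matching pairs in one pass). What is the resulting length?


Input: eebbbbbab
Stack-based adjacent duplicate removal:
  Read 'e': push. Stack: e
  Read 'e': matches stack top 'e' => pop. Stack: (empty)
  Read 'b': push. Stack: b
  Read 'b': matches stack top 'b' => pop. Stack: (empty)
  Read 'b': push. Stack: b
  Read 'b': matches stack top 'b' => pop. Stack: (empty)
  Read 'b': push. Stack: b
  Read 'a': push. Stack: ba
  Read 'b': push. Stack: bab
Final stack: "bab" (length 3)

3


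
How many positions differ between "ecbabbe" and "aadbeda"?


Comparing "ecbabbe" and "aadbeda" position by position:
  Position 0: 'e' vs 'a' => DIFFER
  Position 1: 'c' vs 'a' => DIFFER
  Position 2: 'b' vs 'd' => DIFFER
  Position 3: 'a' vs 'b' => DIFFER
  Position 4: 'b' vs 'e' => DIFFER
  Position 5: 'b' vs 'd' => DIFFER
  Position 6: 'e' vs 'a' => DIFFER
Positions that differ: 7

7


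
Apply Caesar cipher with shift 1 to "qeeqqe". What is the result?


Caesar cipher: shift "qeeqqe" by 1
  'q' (pos 16) + 1 = pos 17 = 'r'
  'e' (pos 4) + 1 = pos 5 = 'f'
  'e' (pos 4) + 1 = pos 5 = 'f'
  'q' (pos 16) + 1 = pos 17 = 'r'
  'q' (pos 16) + 1 = pos 17 = 'r'
  'e' (pos 4) + 1 = pos 5 = 'f'
Result: rffrrf

rffrrf


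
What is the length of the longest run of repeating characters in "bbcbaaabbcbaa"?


Input: "bbcbaaabbcbaa"
Scanning for longest run:
  Position 1 ('b'): continues run of 'b', length=2
  Position 2 ('c'): new char, reset run to 1
  Position 3 ('b'): new char, reset run to 1
  Position 4 ('a'): new char, reset run to 1
  Position 5 ('a'): continues run of 'a', length=2
  Position 6 ('a'): continues run of 'a', length=3
  Position 7 ('b'): new char, reset run to 1
  Position 8 ('b'): continues run of 'b', length=2
  Position 9 ('c'): new char, reset run to 1
  Position 10 ('b'): new char, reset run to 1
  Position 11 ('a'): new char, reset run to 1
  Position 12 ('a'): continues run of 'a', length=2
Longest run: 'a' with length 3

3


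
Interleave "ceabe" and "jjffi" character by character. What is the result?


Interleaving "ceabe" and "jjffi":
  Position 0: 'c' from first, 'j' from second => "cj"
  Position 1: 'e' from first, 'j' from second => "ej"
  Position 2: 'a' from first, 'f' from second => "af"
  Position 3: 'b' from first, 'f' from second => "bf"
  Position 4: 'e' from first, 'i' from second => "ei"
Result: cjejafbfei

cjejafbfei


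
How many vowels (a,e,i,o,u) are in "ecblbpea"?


Input: ecblbpea
Checking each character:
  'e' at position 0: vowel (running total: 1)
  'c' at position 1: consonant
  'b' at position 2: consonant
  'l' at position 3: consonant
  'b' at position 4: consonant
  'p' at position 5: consonant
  'e' at position 6: vowel (running total: 2)
  'a' at position 7: vowel (running total: 3)
Total vowels: 3

3


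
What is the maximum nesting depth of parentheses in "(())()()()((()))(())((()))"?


Input: "(())()()()((()))(())((()))"
Tracking depth:
  Position 0 '(': depth becomes 1
  Position 1 '(': depth becomes 2
  Position 2 ')': depth becomes 1
  Position 3 ')': depth becomes 0
  Position 4 '(': depth becomes 1
  Position 5 ')': depth becomes 0
  Position 6 '(': depth becomes 1
  Position 7 ')': depth becomes 0
  Position 8 '(': depth becomes 1
  Position 9 ')': depth becomes 0
  Position 10 '(': depth becomes 1
  Position 11 '(': depth becomes 2
  Position 12 '(': depth becomes 3
  Position 13 ')': depth becomes 2
  Position 14 ')': depth becomes 1
  Position 15 ')': depth becomes 0
  Position 16 '(': depth becomes 1
  Position 17 '(': depth becomes 2
  Position 18 ')': depth becomes 1
  Position 19 ')': depth becomes 0
  Position 20 '(': depth becomes 1
  Position 21 '(': depth becomes 2
  Position 22 '(': depth becomes 3
  Position 23 ')': depth becomes 2
  Position 24 ')': depth becomes 1
  Position 25 ')': depth becomes 0
Maximum depth reached: 3

3


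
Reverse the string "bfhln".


Input: bfhln
Reading characters right to left:
  Position 4: 'n'
  Position 3: 'l'
  Position 2: 'h'
  Position 1: 'f'
  Position 0: 'b'
Reversed: nlhfb

nlhfb


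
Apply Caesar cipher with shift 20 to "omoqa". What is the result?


Caesar cipher: shift "omoqa" by 20
  'o' (pos 14) + 20 = pos 8 = 'i'
  'm' (pos 12) + 20 = pos 6 = 'g'
  'o' (pos 14) + 20 = pos 8 = 'i'
  'q' (pos 16) + 20 = pos 10 = 'k'
  'a' (pos 0) + 20 = pos 20 = 'u'
Result: igiku

igiku


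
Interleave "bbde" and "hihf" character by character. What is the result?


Interleaving "bbde" and "hihf":
  Position 0: 'b' from first, 'h' from second => "bh"
  Position 1: 'b' from first, 'i' from second => "bi"
  Position 2: 'd' from first, 'h' from second => "dh"
  Position 3: 'e' from first, 'f' from second => "ef"
Result: bhbidhef

bhbidhef


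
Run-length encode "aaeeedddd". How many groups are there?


Input: aaeeedddd
Scanning for consecutive runs:
  Group 1: 'a' x 2 (positions 0-1)
  Group 2: 'e' x 3 (positions 2-4)
  Group 3: 'd' x 4 (positions 5-8)
Total groups: 3

3


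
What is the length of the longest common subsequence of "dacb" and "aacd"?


LCS of "dacb" and "aacd"
DP table:
           a    a    c    d
      0    0    0    0    0
  d   0    0    0    0    1
  a   0    1    1    1    1
  c   0    1    1    2    2
  b   0    1    1    2    2
LCS length = dp[4][4] = 2

2


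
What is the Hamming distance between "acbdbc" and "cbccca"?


Comparing "acbdbc" and "cbccca" position by position:
  Position 0: 'a' vs 'c' => differ
  Position 1: 'c' vs 'b' => differ
  Position 2: 'b' vs 'c' => differ
  Position 3: 'd' vs 'c' => differ
  Position 4: 'b' vs 'c' => differ
  Position 5: 'c' vs 'a' => differ
Total differences (Hamming distance): 6

6


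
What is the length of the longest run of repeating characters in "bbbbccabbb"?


Input: "bbbbccabbb"
Scanning for longest run:
  Position 1 ('b'): continues run of 'b', length=2
  Position 2 ('b'): continues run of 'b', length=3
  Position 3 ('b'): continues run of 'b', length=4
  Position 4 ('c'): new char, reset run to 1
  Position 5 ('c'): continues run of 'c', length=2
  Position 6 ('a'): new char, reset run to 1
  Position 7 ('b'): new char, reset run to 1
  Position 8 ('b'): continues run of 'b', length=2
  Position 9 ('b'): continues run of 'b', length=3
Longest run: 'b' with length 4

4


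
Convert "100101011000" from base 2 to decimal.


Input: "100101011000" in base 2
Positional expansion:
  Digit '1' (value 1) x 2^11 = 2048
  Digit '0' (value 0) x 2^10 = 0
  Digit '0' (value 0) x 2^9 = 0
  Digit '1' (value 1) x 2^8 = 256
  Digit '0' (value 0) x 2^7 = 0
  Digit '1' (value 1) x 2^6 = 64
  Digit '0' (value 0) x 2^5 = 0
  Digit '1' (value 1) x 2^4 = 16
  Digit '1' (value 1) x 2^3 = 8
  Digit '0' (value 0) x 2^2 = 0
  Digit '0' (value 0) x 2^1 = 0
  Digit '0' (value 0) x 2^0 = 0
Sum = 2392

2392


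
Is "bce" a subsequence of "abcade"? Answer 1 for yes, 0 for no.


Check if "bce" is a subsequence of "abcade"
Greedy scan:
  Position 0 ('a'): no match needed
  Position 1 ('b'): matches sub[0] = 'b'
  Position 2 ('c'): matches sub[1] = 'c'
  Position 3 ('a'): no match needed
  Position 4 ('d'): no match needed
  Position 5 ('e'): matches sub[2] = 'e'
All 3 characters matched => is a subsequence

1


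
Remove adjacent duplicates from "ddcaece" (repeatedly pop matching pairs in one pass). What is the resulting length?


Input: ddcaece
Stack-based adjacent duplicate removal:
  Read 'd': push. Stack: d
  Read 'd': matches stack top 'd' => pop. Stack: (empty)
  Read 'c': push. Stack: c
  Read 'a': push. Stack: ca
  Read 'e': push. Stack: cae
  Read 'c': push. Stack: caec
  Read 'e': push. Stack: caece
Final stack: "caece" (length 5)

5


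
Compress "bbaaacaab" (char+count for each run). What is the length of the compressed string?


Input: bbaaacaab
Runs:
  'b' x 2 => "b2"
  'a' x 3 => "a3"
  'c' x 1 => "c1"
  'a' x 2 => "a2"
  'b' x 1 => "b1"
Compressed: "b2a3c1a2b1"
Compressed length: 10

10


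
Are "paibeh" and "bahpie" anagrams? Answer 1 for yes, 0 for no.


Strings: "paibeh", "bahpie"
Sorted first:  abehip
Sorted second: abehip
Sorted forms match => anagrams

1


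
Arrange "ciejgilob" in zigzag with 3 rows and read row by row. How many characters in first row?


Zigzag "ciejgilob" into 3 rows:
Placing characters:
  'c' => row 0
  'i' => row 1
  'e' => row 2
  'j' => row 1
  'g' => row 0
  'i' => row 1
  'l' => row 2
  'o' => row 1
  'b' => row 0
Rows:
  Row 0: "cgb"
  Row 1: "ijio"
  Row 2: "el"
First row length: 3

3


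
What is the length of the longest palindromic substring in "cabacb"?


Input: "cabacb"
Checking substrings for palindromes:
  [0:5] "cabac" (len 5) => palindrome
  [1:4] "aba" (len 3) => palindrome
Longest palindromic substring: "cabac" with length 5

5


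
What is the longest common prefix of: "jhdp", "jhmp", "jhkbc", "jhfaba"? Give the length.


Words: jhdp, jhmp, jhkbc, jhfaba
  Position 0: all 'j' => match
  Position 1: all 'h' => match
  Position 2: ('d', 'm', 'k', 'f') => mismatch, stop
LCP = "jh" (length 2)

2


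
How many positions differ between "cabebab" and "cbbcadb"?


Comparing "cabebab" and "cbbcadb" position by position:
  Position 0: 'c' vs 'c' => same
  Position 1: 'a' vs 'b' => DIFFER
  Position 2: 'b' vs 'b' => same
  Position 3: 'e' vs 'c' => DIFFER
  Position 4: 'b' vs 'a' => DIFFER
  Position 5: 'a' vs 'd' => DIFFER
  Position 6: 'b' vs 'b' => same
Positions that differ: 4

4
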